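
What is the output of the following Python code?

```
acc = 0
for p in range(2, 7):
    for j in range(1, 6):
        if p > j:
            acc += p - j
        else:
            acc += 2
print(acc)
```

55

p=2,j=1: 2>1, acc = 0+1 = 1
p=2,j=2: not 2>2, acc = 1+2 = 3
p=2,j=3: not 2>3, acc = 3+2 = 5
p=2,j=4: not 2>4, acc = 5+2 = 7
p=2,j=5: not 2>5, acc = 7+2 = 9
p=3,j=1: 3>1, acc = 9+2 = 11
p=3,j=2: 3>2, acc = 11+1 = 12
p=3,j=3: not 3>3, acc = 12+2 = 14
p=3,j=4: not 3>4, acc = 14+2 = 16
p=3,j=5: not 3>5, acc = 16+2 = 18
p=4,j=1: 4>1, acc = 18+3 = 21
p=4,j=2: 4>2, acc = 21+2 = 23
p=4,j=3: 4>3, acc = 23+1 = 24
p=4,j=4: not 4>4, acc = 24+2 = 26
p=4,j=5: not 4>5, acc = 26+2 = 28
p=5,j=1: 5>1, acc = 28+4 = 32
p=5,j=2: 5>2, acc = 32+3 = 35
p=5,j=3: 5>3, acc = 35+2 = 37
p=5,j=4: 5>4, acc = 37+1 = 38
p=5,j=5: not 5>5, acc = 38+2 = 40
p=6,j=1: 6>1, acc = 40+5 = 45
p=6,j=2: 6>2, acc = 45+4 = 49
p=6,j=3: 6>3, acc = 49+3 = 52
p=6,j=4: 6>4, acc = 52+2 = 54
p=6,j=5: 6>5, acc = 54+1 = 55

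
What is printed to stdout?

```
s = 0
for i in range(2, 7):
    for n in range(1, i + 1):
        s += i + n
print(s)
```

i=2,n=1: s = 0+3 = 3
i=2,n=2: s = 3+4 = 7
i=3,n=1: s = 7+4 = 11
i=3,n=2: s = 11+5 = 16
i=3,n=3: s = 16+6 = 22
i=4,n=1: s = 22+5 = 27
i=4,n=2: s = 27+6 = 33
i=4,n=3: s = 33+7 = 40
i=4,n=4: s = 40+8 = 48
i=5,n=1: s = 48+6 = 54
i=5,n=2: s = 54+7 = 61
i=5,n=3: s = 61+8 = 69
i=5,n=4: s = 69+9 = 78
i=5,n=5: s = 78+10 = 88
i=6,n=1: s = 88+7 = 95
i=6,n=2: s = 95+8 = 103
i=6,n=3: s = 103+9 = 112
i=6,n=4: s = 112+10 = 122
i=6,n=5: s = 122+11 = 133
i=6,n=6: s = 133+12 = 145

145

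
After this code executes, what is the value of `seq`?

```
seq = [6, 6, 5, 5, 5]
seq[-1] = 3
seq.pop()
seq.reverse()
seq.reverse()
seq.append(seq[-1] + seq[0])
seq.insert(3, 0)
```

[6, 6, 5, 0, 5, 11]

seq[-1] = 3 → [6, 6, 5, 5, 3]
pop() removes 3 → [6, 6, 5, 5]
reverse → [5, 5, 6, 6]
reverse → [6, 6, 5, 5]
append seq[-1]+seq[0] = 5+6 = 11 → [6, 6, 5, 5, 11]
insert 0 at 3 → [6, 6, 5, 0, 5, 11]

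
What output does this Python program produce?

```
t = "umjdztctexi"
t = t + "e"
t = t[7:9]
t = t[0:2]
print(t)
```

+ 'e' → 'umjdztctexie'
slice [7:9] → 'te'
slice [0:2] → 'te'

te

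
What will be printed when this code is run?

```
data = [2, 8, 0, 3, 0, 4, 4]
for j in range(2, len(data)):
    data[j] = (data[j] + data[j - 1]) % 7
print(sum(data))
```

25

j=2: data[2] = (0+8)%7 = 1 → [2, 8, 1, 3, 0, 4, 4]
j=3: data[3] = (3+1)%7 = 4 → [2, 8, 1, 4, 0, 4, 4]
j=4: data[4] = (0+4)%7 = 4 → [2, 8, 1, 4, 4, 4, 4]
j=5: data[5] = (4+4)%7 = 1 → [2, 8, 1, 4, 4, 1, 4]
j=6: data[6] = (4+1)%7 = 5 → [2, 8, 1, 4, 4, 1, 5]
sum = 25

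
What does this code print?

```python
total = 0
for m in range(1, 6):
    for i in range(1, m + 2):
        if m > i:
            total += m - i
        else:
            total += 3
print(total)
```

50

m=1,i=1: not 1>1, total = 0+3 = 3
m=1,i=2: not 1>2, total = 3+3 = 6
m=2,i=1: 2>1, total = 6+1 = 7
m=2,i=2: not 2>2, total = 7+3 = 10
m=2,i=3: not 2>3, total = 10+3 = 13
m=3,i=1: 3>1, total = 13+2 = 15
m=3,i=2: 3>2, total = 15+1 = 16
m=3,i=3: not 3>3, total = 16+3 = 19
m=3,i=4: not 3>4, total = 19+3 = 22
m=4,i=1: 4>1, total = 22+3 = 25
m=4,i=2: 4>2, total = 25+2 = 27
m=4,i=3: 4>3, total = 27+1 = 28
m=4,i=4: not 4>4, total = 28+3 = 31
m=4,i=5: not 4>5, total = 31+3 = 34
m=5,i=1: 5>1, total = 34+4 = 38
m=5,i=2: 5>2, total = 38+3 = 41
m=5,i=3: 5>3, total = 41+2 = 43
m=5,i=4: 5>4, total = 43+1 = 44
m=5,i=5: not 5>5, total = 44+3 = 47
m=5,i=6: not 5>6, total = 47+3 = 50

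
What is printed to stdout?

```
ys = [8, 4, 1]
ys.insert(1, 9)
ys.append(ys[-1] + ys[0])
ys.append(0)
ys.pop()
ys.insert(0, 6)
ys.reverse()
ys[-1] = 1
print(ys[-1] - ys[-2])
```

-7

insert 9 at 1 → [8, 9, 4, 1]
append ys[-1]+ys[0] = 1+8 = 9 → [8, 9, 4, 1, 9]
append 0 → [8, 9, 4, 1, 9, 0]
pop() removes 0 → [8, 9, 4, 1, 9]
insert 6 at 0 → [6, 8, 9, 4, 1, 9]
reverse → [9, 1, 4, 9, 8, 6]
ys[-1] = 1 → [9, 1, 4, 9, 8, 1]
ys[-1]-ys[-2] = 1-8 = -7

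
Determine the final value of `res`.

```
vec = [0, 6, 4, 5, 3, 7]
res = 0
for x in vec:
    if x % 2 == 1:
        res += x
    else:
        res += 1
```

x=0: not odd, res = 0+1 = 1
x=6: not odd, res = 1+1 = 2
x=4: not odd, res = 2+1 = 3
x=5: odd, res = 3+5 = 8
x=3: odd, res = 8+3 = 11
x=7: odd, res = 11+7 = 18

18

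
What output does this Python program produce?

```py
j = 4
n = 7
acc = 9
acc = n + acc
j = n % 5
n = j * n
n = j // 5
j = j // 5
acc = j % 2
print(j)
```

0

acc = 7+9 = 16
j = 7%5 = 2
n = 2*7 = 14
n = 2//5 = 0
j = 2//5 = 0
acc = 0%2 = 0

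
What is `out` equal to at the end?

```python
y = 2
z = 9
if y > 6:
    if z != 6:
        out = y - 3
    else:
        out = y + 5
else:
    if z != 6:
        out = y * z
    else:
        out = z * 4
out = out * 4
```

y=2, z=9
y > 6 is False; z != 6 is True
→ out = y * z = 18
out = 18*4 = 72

72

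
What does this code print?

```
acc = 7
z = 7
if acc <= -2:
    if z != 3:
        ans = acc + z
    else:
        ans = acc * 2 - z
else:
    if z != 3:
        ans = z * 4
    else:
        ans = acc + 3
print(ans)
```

28

acc=7, z=7
acc <= -2 is False; z != 3 is True
→ ans = z * 4 = 28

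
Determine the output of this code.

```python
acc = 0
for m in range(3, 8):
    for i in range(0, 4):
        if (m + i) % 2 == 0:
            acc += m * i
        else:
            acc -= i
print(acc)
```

m=3,i=0: odd sum, acc = 0-0 = 0
m=3,i=1: even sum, acc = 0+3 = 3
m=3,i=2: odd sum, acc = 3-2 = 1
m=3,i=3: even sum, acc = 1+9 = 10
m=4,i=0: even sum, acc = 10+0 = 10
m=4,i=1: odd sum, acc = 10-1 = 9
m=4,i=2: even sum, acc = 9+8 = 17
m=4,i=3: odd sum, acc = 17-3 = 14
m=5,i=0: odd sum, acc = 14-0 = 14
m=5,i=1: even sum, acc = 14+5 = 19
m=5,i=2: odd sum, acc = 19-2 = 17
m=5,i=3: even sum, acc = 17+15 = 32
m=6,i=0: even sum, acc = 32+0 = 32
m=6,i=1: odd sum, acc = 32-1 = 31
m=6,i=2: even sum, acc = 31+12 = 43
m=6,i=3: odd sum, acc = 43-3 = 40
m=7,i=0: odd sum, acc = 40-0 = 40
m=7,i=1: even sum, acc = 40+7 = 47
m=7,i=2: odd sum, acc = 47-2 = 45
m=7,i=3: even sum, acc = 45+21 = 66

66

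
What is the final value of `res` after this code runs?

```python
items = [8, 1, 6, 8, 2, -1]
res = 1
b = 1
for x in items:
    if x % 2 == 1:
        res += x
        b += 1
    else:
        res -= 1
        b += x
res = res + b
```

x=8: not odd, res = 1-1 = 0; b=9
x=1: odd, res = 0+1 = 1; b=10
x=6: not odd, res = 1-1 = 0; b=16
x=8: not odd, res = 0-1 = -1; b=24
x=2: not odd, res = (-1)-1 = -2; b=26
x=-1: odd, res = (-2)+(-1) = -3; b=27
res+b = (-3)+27 = 24

24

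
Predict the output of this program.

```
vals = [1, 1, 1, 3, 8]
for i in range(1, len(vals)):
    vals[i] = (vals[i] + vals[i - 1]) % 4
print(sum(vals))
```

i=1: vals[1] = (1+1)%4 = 2 → [1, 2, 1, 3, 8]
i=2: vals[2] = (1+2)%4 = 3 → [1, 2, 3, 3, 8]
i=3: vals[3] = (3+3)%4 = 2 → [1, 2, 3, 2, 8]
i=4: vals[4] = (8+2)%4 = 2 → [1, 2, 3, 2, 2]
sum = 10

10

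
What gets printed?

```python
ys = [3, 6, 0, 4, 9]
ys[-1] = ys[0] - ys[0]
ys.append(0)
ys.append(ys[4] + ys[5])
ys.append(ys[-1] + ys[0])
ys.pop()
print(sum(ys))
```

13

ys[-1] = ys[0]-ys[0] = 3-3 = 0 → [3, 6, 0, 4, 0]
append 0 → [3, 6, 0, 4, 0, 0]
append ys[4]+ys[5] = 0+0 = 0 → [3, 6, 0, 4, 0, 0, 0]
append ys[-1]+ys[0] = 0+3 = 3 → [3, 6, 0, 4, 0, 0, 0, 3]
pop() removes 3 → [3, 6, 0, 4, 0, 0, 0]
sum = 13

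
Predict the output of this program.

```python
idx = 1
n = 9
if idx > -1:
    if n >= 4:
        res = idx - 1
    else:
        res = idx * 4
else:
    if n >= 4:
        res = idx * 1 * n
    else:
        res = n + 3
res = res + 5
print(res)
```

idx=1, n=9
idx > -1 is True; n >= 4 is True
→ res = idx - 1 = 0
res = 0+5 = 5

5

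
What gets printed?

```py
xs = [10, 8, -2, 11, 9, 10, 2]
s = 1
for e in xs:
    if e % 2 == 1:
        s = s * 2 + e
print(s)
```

e=10: not odd
e=8: not odd
e=-2: not odd
e=11: odd, s = 1*2+11 = 13
e=9: odd, s = 13*2+9 = 35
e=10: not odd
e=2: not odd

35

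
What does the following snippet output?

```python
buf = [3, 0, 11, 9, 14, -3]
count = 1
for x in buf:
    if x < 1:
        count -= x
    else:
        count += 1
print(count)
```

8

x=3: not <1, count = 1+1 = 2
x=0: <1, count = 2-0 = 2
x=11: not <1, count = 2+1 = 3
x=9: not <1, count = 3+1 = 4
x=14: not <1, count = 4+1 = 5
x=-3: <1, count = 5-(-3) = 8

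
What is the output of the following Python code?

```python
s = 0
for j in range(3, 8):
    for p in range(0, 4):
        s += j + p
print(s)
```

130

j=3,p=0: s = 0+3 = 3
j=3,p=1: s = 3+4 = 7
j=3,p=2: s = 7+5 = 12
j=3,p=3: s = 12+6 = 18
j=4,p=0: s = 18+4 = 22
j=4,p=1: s = 22+5 = 27
j=4,p=2: s = 27+6 = 33
j=4,p=3: s = 33+7 = 40
j=5,p=0: s = 40+5 = 45
j=5,p=1: s = 45+6 = 51
j=5,p=2: s = 51+7 = 58
j=5,p=3: s = 58+8 = 66
j=6,p=0: s = 66+6 = 72
j=6,p=1: s = 72+7 = 79
j=6,p=2: s = 79+8 = 87
j=6,p=3: s = 87+9 = 96
j=7,p=0: s = 96+7 = 103
j=7,p=1: s = 103+8 = 111
j=7,p=2: s = 111+9 = 120
j=7,p=3: s = 120+10 = 130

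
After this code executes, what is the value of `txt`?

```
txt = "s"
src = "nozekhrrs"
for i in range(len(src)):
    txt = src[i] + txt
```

i=0: prepend 'n' → 'ns'
i=1: prepend 'o' → 'ons'
i=2: prepend 'z' → 'zons'
i=3: prepend 'e' → 'ezons'
i=4: prepend 'k' → 'kezons'
i=5: prepend 'h' → 'hkezons'
i=6: prepend 'r' → 'rhkezons'
i=7: prepend 'r' → 'rrhkezons'
i=8: prepend 's' → 'srrhkezons'

'srrhkezons'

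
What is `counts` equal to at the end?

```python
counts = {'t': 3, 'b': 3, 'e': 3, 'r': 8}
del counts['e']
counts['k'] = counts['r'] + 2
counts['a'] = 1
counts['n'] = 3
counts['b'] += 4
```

{'t': 3, 'b': 7, 'r': 8, 'k': 10, 'a': 1, 'n': 3}

del 'e' → {'t': 3, 'b': 3, 'r': 8}
counts['k'] = counts['r']+2 = 10 → {'t': 3, 'b': 3, 'r': 8, 'k': 10}
counts['a'] = 1 → {'t': 3, 'b': 3, 'r': 8, 'k': 10, 'a': 1}
counts['n'] = 3 → {'t': 3, 'b': 3, 'r': 8, 'k': 10, 'a': 1, 'n': 3}
counts['b'] = 3+4 = 7 → {'t': 3, 'b': 7, 'r': 8, 'k': 10, 'a': 1, 'n': 3}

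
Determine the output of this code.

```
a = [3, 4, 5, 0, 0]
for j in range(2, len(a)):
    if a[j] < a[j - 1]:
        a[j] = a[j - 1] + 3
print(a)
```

j=2: 5>=4, unchanged → [3, 4, 5, 0, 0]
j=3: 0<5, a[3] = 5+3 = 8 → [3, 4, 5, 8, 0]
j=4: 0<8, a[4] = 8+3 = 11 → [3, 4, 5, 8, 11]

[3, 4, 5, 8, 11]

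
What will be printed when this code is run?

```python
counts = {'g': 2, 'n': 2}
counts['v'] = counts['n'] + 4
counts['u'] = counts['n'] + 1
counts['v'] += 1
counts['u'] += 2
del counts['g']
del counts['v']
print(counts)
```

{'n': 2, 'u': 5}

counts['v'] = counts['n']+4 = 6 → {'g': 2, 'n': 2, 'v': 6}
counts['u'] = counts['n']+1 = 3 → {'g': 2, 'n': 2, 'v': 6, 'u': 3}
counts['v'] = 6+1 = 7 → {'g': 2, 'n': 2, 'v': 7, 'u': 3}
counts['u'] = 3+2 = 5 → {'g': 2, 'n': 2, 'v': 7, 'u': 5}
del 'g' → {'n': 2, 'v': 7, 'u': 5}
del 'v' → {'n': 2, 'u': 5}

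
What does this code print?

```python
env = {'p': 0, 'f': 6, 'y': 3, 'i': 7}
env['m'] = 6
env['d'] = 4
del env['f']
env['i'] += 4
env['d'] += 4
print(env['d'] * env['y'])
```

env['m'] = 6 → {'p': 0, 'f': 6, 'y': 3, 'i': 7, 'm': 6}
env['d'] = 4 → {'p': 0, 'f': 6, 'y': 3, 'i': 7, 'm': 6, 'd': 4}
del 'f' → {'p': 0, 'y': 3, 'i': 7, 'm': 6, 'd': 4}
env['i'] = 7+4 = 11 → {'p': 0, 'y': 3, 'i': 11, 'm': 6, 'd': 4}
env['d'] = 4+4 = 8 → {'p': 0, 'y': 3, 'i': 11, 'm': 6, 'd': 8}
env['d']*env['y'] = 8*3 = 24

24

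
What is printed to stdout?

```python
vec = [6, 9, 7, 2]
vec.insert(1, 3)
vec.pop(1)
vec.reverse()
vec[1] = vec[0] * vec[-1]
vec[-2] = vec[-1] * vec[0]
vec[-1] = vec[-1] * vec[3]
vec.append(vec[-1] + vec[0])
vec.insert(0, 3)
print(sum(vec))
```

103

insert 3 at 1 → [6, 3, 9, 7, 2]
pop(1) removes 3 → [6, 9, 7, 2]
reverse → [2, 7, 9, 6]
vec[1] = vec[0]*vec[-1] = 2*6 = 12 → [2, 12, 9, 6]
vec[-2] = vec[-1]*vec[0] = 6*2 = 12 → [2, 12, 12, 6]
vec[-1] = vec[-1]*vec[3] = 6*6 = 36 → [2, 12, 12, 36]
append vec[-1]+vec[0] = 36+2 = 38 → [2, 12, 12, 36, 38]
insert 3 at 0 → [3, 2, 12, 12, 36, 38]
sum = 103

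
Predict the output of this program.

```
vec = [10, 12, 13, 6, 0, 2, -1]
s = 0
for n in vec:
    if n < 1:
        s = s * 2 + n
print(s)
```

-1

n=10: not <1
n=12: not <1
n=13: not <1
n=6: not <1
n=0: <1, s = 0*2+0 = 0
n=2: not <1
n=-1: <1, s = 0*2+(-1) = -1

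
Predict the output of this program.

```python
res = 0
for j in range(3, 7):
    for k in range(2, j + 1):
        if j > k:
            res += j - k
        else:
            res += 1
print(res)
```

24

j=3,k=2: 3>2, res = 0+1 = 1
j=3,k=3: not 3>3, res = 1+1 = 2
j=4,k=2: 4>2, res = 2+2 = 4
j=4,k=3: 4>3, res = 4+1 = 5
j=4,k=4: not 4>4, res = 5+1 = 6
j=5,k=2: 5>2, res = 6+3 = 9
j=5,k=3: 5>3, res = 9+2 = 11
j=5,k=4: 5>4, res = 11+1 = 12
j=5,k=5: not 5>5, res = 12+1 = 13
j=6,k=2: 6>2, res = 13+4 = 17
j=6,k=3: 6>3, res = 17+3 = 20
j=6,k=4: 6>4, res = 20+2 = 22
j=6,k=5: 6>5, res = 22+1 = 23
j=6,k=6: not 6>6, res = 23+1 = 24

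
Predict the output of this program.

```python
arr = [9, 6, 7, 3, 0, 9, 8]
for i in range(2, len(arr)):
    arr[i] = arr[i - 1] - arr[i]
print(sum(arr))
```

-28

i=2: arr[2] = 6-7 = -1 → [9, 6, -1, 3, 0, 9, 8]
i=3: arr[3] = (-1)-3 = -4 → [9, 6, -1, -4, 0, 9, 8]
i=4: arr[4] = (-4)-0 = -4 → [9, 6, -1, -4, -4, 9, 8]
i=5: arr[5] = (-4)-9 = -13 → [9, 6, -1, -4, -4, -13, 8]
i=6: arr[6] = (-13)-8 = -21 → [9, 6, -1, -4, -4, -13, -21]
sum = -28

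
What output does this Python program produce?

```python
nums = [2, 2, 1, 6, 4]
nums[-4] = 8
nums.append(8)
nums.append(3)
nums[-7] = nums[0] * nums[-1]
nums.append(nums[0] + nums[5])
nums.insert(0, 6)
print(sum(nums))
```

nums[-4] = 8 → [2, 8, 1, 6, 4]
append 8 → [2, 8, 1, 6, 4, 8]
append 3 → [2, 8, 1, 6, 4, 8, 3]
nums[-7] = nums[0]*nums[-1] = 2*3 = 6 → [6, 8, 1, 6, 4, 8, 3]
append nums[0]+nums[5] = 6+8 = 14 → [6, 8, 1, 6, 4, 8, 3, 14]
insert 6 at 0 → [6, 6, 8, 1, 6, 4, 8, 3, 14]
sum = 56

56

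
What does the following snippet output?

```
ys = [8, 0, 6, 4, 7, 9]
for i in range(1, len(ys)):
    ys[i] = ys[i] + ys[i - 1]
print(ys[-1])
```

i=1: ys[1] = 0+8 = 8 → [8, 8, 6, 4, 7, 9]
i=2: ys[2] = 6+8 = 14 → [8, 8, 14, 4, 7, 9]
i=3: ys[3] = 4+14 = 18 → [8, 8, 14, 18, 7, 9]
i=4: ys[4] = 7+18 = 25 → [8, 8, 14, 18, 25, 9]
i=5: ys[5] = 9+25 = 34 → [8, 8, 14, 18, 25, 34]

34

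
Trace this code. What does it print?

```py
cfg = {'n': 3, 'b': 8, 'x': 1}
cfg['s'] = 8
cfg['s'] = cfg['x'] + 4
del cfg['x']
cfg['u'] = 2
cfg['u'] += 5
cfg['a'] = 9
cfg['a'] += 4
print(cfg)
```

cfg['s'] = 8 → {'n': 3, 'b': 8, 'x': 1, 's': 8}
cfg['s'] = cfg['x']+4 = 5 → {'n': 3, 'b': 8, 'x': 1, 's': 5}
del 'x' → {'n': 3, 'b': 8, 's': 5}
cfg['u'] = 2 → {'n': 3, 'b': 8, 's': 5, 'u': 2}
cfg['u'] = 2+5 = 7 → {'n': 3, 'b': 8, 's': 5, 'u': 7}
cfg['a'] = 9 → {'n': 3, 'b': 8, 's': 5, 'u': 7, 'a': 9}
cfg['a'] = 9+4 = 13 → {'n': 3, 'b': 8, 's': 5, 'u': 7, 'a': 13}

{'n': 3, 'b': 8, 's': 5, 'u': 7, 'a': 13}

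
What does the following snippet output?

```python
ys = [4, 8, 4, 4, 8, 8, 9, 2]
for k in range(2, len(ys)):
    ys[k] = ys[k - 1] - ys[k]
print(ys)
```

[4, 8, 4, 0, -8, -16, -25, -27]

k=2: ys[2] = 8-4 = 4 → [4, 8, 4, 4, 8, 8, 9, 2]
k=3: ys[3] = 4-4 = 0 → [4, 8, 4, 0, 8, 8, 9, 2]
k=4: ys[4] = 0-8 = -8 → [4, 8, 4, 0, -8, 8, 9, 2]
k=5: ys[5] = (-8)-8 = -16 → [4, 8, 4, 0, -8, -16, 9, 2]
k=6: ys[6] = (-16)-9 = -25 → [4, 8, 4, 0, -8, -16, -25, 2]
k=7: ys[7] = (-25)-2 = -27 → [4, 8, 4, 0, -8, -16, -25, -27]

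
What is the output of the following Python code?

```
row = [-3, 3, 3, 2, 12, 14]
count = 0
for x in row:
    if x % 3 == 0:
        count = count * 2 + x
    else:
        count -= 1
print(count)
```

3

x=-3: %3==0, count = 0*2+(-3) = -3
x=3: %3==0, count = (-3)*2+3 = -3
x=3: %3==0, count = (-3)*2+3 = -3
x=2: not %3==0, count = (-3)-1 = -4
x=12: %3==0, count = (-4)*2+12 = 4
x=14: not %3==0, count = 4-1 = 3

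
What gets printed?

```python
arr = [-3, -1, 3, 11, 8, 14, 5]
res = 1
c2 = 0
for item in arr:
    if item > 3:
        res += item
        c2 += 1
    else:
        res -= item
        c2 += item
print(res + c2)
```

43

item=-3: not >3, res = 1-(-3) = 4; c2=-3
item=-1: not >3, res = 4-(-1) = 5; c2=-4
item=3: not >3, res = 5-3 = 2; c2=-1
item=11: >3, res = 2+11 = 13; c2=0
item=8: >3, res = 13+8 = 21; c2=1
item=14: >3, res = 21+14 = 35; c2=2
item=5: >3, res = 35+5 = 40; c2=3
res+c2 = 40+3 = 43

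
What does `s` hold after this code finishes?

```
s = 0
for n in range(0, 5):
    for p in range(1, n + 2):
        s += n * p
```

n=0,p=1: s = 0+0 = 0
n=1,p=1: s = 0+1 = 1
n=1,p=2: s = 1+2 = 3
n=2,p=1: s = 3+2 = 5
n=2,p=2: s = 5+4 = 9
n=2,p=3: s = 9+6 = 15
n=3,p=1: s = 15+3 = 18
n=3,p=2: s = 18+6 = 24
n=3,p=3: s = 24+9 = 33
n=3,p=4: s = 33+12 = 45
n=4,p=1: s = 45+4 = 49
n=4,p=2: s = 49+8 = 57
n=4,p=3: s = 57+12 = 69
n=4,p=4: s = 69+16 = 85
n=4,p=5: s = 85+20 = 105

105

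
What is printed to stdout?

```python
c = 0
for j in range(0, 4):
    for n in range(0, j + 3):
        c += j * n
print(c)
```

j=0,n=0: c = 0+0 = 0
j=0,n=1: c = 0+0 = 0
j=0,n=2: c = 0+0 = 0
j=1,n=0: c = 0+0 = 0
j=1,n=1: c = 0+1 = 1
j=1,n=2: c = 1+2 = 3
j=1,n=3: c = 3+3 = 6
j=2,n=0: c = 6+0 = 6
j=2,n=1: c = 6+2 = 8
j=2,n=2: c = 8+4 = 12
j=2,n=3: c = 12+6 = 18
j=2,n=4: c = 18+8 = 26
j=3,n=0: c = 26+0 = 26
j=3,n=1: c = 26+3 = 29
j=3,n=2: c = 29+6 = 35
j=3,n=3: c = 35+9 = 44
j=3,n=4: c = 44+12 = 56
j=3,n=5: c = 56+15 = 71

71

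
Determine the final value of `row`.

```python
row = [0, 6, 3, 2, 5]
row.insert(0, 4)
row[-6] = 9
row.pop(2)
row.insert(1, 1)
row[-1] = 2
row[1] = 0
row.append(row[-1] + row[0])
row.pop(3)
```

[9, 0, 0, 2, 2, 11]

insert 4 at 0 → [4, 0, 6, 3, 2, 5]
row[-6] = 9 → [9, 0, 6, 3, 2, 5]
pop(2) removes 6 → [9, 0, 3, 2, 5]
insert 1 at 1 → [9, 1, 0, 3, 2, 5]
row[-1] = 2 → [9, 1, 0, 3, 2, 2]
row[1] = 0 → [9, 0, 0, 3, 2, 2]
append row[-1]+row[0] = 2+9 = 11 → [9, 0, 0, 3, 2, 2, 11]
pop(3) removes 3 → [9, 0, 0, 2, 2, 11]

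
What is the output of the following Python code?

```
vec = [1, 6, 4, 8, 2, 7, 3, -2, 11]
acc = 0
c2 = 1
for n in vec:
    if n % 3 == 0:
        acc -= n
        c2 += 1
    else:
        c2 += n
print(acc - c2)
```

-43

n=1: not %3==0; c2=2
n=6: %3==0, acc = 0-6 = -6; c2=3
n=4: not %3==0; c2=7
n=8: not %3==0; c2=15
n=2: not %3==0; c2=17
n=7: not %3==0; c2=24
n=3: %3==0, acc = (-6)-3 = -9; c2=25
n=-2: not %3==0; c2=23
n=11: not %3==0; c2=34
acc-c2 = (-9)-34 = -43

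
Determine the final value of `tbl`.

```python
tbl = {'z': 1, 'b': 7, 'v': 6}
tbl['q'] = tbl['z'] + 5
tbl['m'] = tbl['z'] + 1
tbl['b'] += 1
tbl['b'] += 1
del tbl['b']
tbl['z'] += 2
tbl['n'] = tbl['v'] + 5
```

{'z': 3, 'v': 6, 'q': 6, 'm': 2, 'n': 11}

tbl['q'] = tbl['z']+5 = 6 → {'z': 1, 'b': 7, 'v': 6, 'q': 6}
tbl['m'] = tbl['z']+1 = 2 → {'z': 1, 'b': 7, 'v': 6, 'q': 6, 'm': 2}
tbl['b'] = 7+1 = 8 → {'z': 1, 'b': 8, 'v': 6, 'q': 6, 'm': 2}
tbl['b'] = 8+1 = 9 → {'z': 1, 'b': 9, 'v': 6, 'q': 6, 'm': 2}
del 'b' → {'z': 1, 'v': 6, 'q': 6, 'm': 2}
tbl['z'] = 1+2 = 3 → {'z': 3, 'v': 6, 'q': 6, 'm': 2}
tbl['n'] = tbl['v']+5 = 11 → {'z': 3, 'v': 6, 'q': 6, 'm': 2, 'n': 11}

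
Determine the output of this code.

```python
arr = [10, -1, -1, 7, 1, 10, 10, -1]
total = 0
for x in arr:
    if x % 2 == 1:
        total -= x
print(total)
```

-5

x=10: not odd
x=-1: odd, total = 0-(-1) = 1
x=-1: odd, total = 1-(-1) = 2
x=7: odd, total = 2-7 = -5
x=1: odd, total = (-5)-1 = -6
x=10: not odd
x=10: not odd
x=-1: odd, total = (-6)-(-1) = -5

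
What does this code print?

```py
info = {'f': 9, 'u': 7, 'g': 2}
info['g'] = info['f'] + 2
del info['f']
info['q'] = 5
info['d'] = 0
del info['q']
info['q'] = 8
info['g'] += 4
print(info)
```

info['g'] = info['f']+2 = 11 → {'f': 9, 'u': 7, 'g': 11}
del 'f' → {'u': 7, 'g': 11}
info['q'] = 5 → {'u': 7, 'g': 11, 'q': 5}
info['d'] = 0 → {'u': 7, 'g': 11, 'q': 5, 'd': 0}
del 'q' → {'u': 7, 'g': 11, 'd': 0}
info['q'] = 8 → {'u': 7, 'g': 11, 'd': 0, 'q': 8}
info['g'] = 11+4 = 15 → {'u': 7, 'g': 15, 'd': 0, 'q': 8}

{'u': 7, 'g': 15, 'd': 0, 'q': 8}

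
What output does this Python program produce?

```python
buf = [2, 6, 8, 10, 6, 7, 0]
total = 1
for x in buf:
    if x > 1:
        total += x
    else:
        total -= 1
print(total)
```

x=2: >1, total = 1+2 = 3
x=6: >1, total = 3+6 = 9
x=8: >1, total = 9+8 = 17
x=10: >1, total = 17+10 = 27
x=6: >1, total = 27+6 = 33
x=7: >1, total = 33+7 = 40
x=0: not >1, total = 40-1 = 39

39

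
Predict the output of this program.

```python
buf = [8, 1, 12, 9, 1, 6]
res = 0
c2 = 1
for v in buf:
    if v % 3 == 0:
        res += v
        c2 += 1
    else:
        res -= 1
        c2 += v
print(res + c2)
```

v=8: not %3==0, res = 0-1 = -1; c2=9
v=1: not %3==0, res = (-1)-1 = -2; c2=10
v=12: %3==0, res = (-2)+12 = 10; c2=11
v=9: %3==0, res = 10+9 = 19; c2=12
v=1: not %3==0, res = 19-1 = 18; c2=13
v=6: %3==0, res = 18+6 = 24; c2=14
res+c2 = 24+14 = 38

38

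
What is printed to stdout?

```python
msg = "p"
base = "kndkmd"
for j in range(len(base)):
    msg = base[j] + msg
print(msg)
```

dmkdnkp

j=0: prepend 'k' → 'kp'
j=1: prepend 'n' → 'nkp'
j=2: prepend 'd' → 'dnkp'
j=3: prepend 'k' → 'kdnkp'
j=4: prepend 'm' → 'mkdnkp'
j=5: prepend 'd' → 'dmkdnkp'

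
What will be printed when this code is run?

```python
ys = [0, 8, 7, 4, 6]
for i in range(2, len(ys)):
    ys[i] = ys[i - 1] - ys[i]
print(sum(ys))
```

-3

i=2: ys[2] = 8-7 = 1 → [0, 8, 1, 4, 6]
i=3: ys[3] = 1-4 = -3 → [0, 8, 1, -3, 6]
i=4: ys[4] = (-3)-6 = -9 → [0, 8, 1, -3, -9]
sum = -3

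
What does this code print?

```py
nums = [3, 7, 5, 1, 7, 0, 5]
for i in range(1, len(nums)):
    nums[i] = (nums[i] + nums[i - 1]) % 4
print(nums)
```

i=1: nums[1] = (7+3)%4 = 2 → [3, 2, 5, 1, 7, 0, 5]
i=2: nums[2] = (5+2)%4 = 3 → [3, 2, 3, 1, 7, 0, 5]
i=3: nums[3] = (1+3)%4 = 0 → [3, 2, 3, 0, 7, 0, 5]
i=4: nums[4] = (7+0)%4 = 3 → [3, 2, 3, 0, 3, 0, 5]
i=5: nums[5] = (0+3)%4 = 3 → [3, 2, 3, 0, 3, 3, 5]
i=6: nums[6] = (5+3)%4 = 0 → [3, 2, 3, 0, 3, 3, 0]

[3, 2, 3, 0, 3, 3, 0]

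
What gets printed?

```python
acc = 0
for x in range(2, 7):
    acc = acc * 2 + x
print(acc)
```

88

x=2: acc = 0*2+2 = 2
x=3: acc = 2*2+3 = 7
x=4: acc = 7*2+4 = 18
x=5: acc = 18*2+5 = 41
x=6: acc = 41*2+6 = 88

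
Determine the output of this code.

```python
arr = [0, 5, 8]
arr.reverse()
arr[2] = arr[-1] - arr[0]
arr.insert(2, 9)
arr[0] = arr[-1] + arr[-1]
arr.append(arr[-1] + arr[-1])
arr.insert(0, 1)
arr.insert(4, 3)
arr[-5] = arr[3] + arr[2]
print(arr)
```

reverse → [8, 5, 0]
arr[2] = arr[-1]-arr[0] = 0-8 = -8 → [8, 5, -8]
insert 9 at 2 → [8, 5, 9, -8]
arr[0] = arr[-1]+arr[-1] = (-8)+(-8) = -16 → [-16, 5, 9, -8]
append arr[-1]+arr[-1] = (-8)+(-8) = -16 → [-16, 5, 9, -8, -16]
insert 1 at 0 → [1, -16, 5, 9, -8, -16]
insert 3 at 4 → [1, -16, 5, 9, 3, -8, -16]
arr[-5] = arr[3]+arr[2] = 9+5 = 14 → [1, -16, 14, 9, 3, -8, -16]

[1, -16, 14, 9, 3, -8, -16]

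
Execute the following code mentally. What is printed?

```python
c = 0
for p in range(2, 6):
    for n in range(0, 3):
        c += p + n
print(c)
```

54

p=2,n=0: c = 0+2 = 2
p=2,n=1: c = 2+3 = 5
p=2,n=2: c = 5+4 = 9
p=3,n=0: c = 9+3 = 12
p=3,n=1: c = 12+4 = 16
p=3,n=2: c = 16+5 = 21
p=4,n=0: c = 21+4 = 25
p=4,n=1: c = 25+5 = 30
p=4,n=2: c = 30+6 = 36
p=5,n=0: c = 36+5 = 41
p=5,n=1: c = 41+6 = 47
p=5,n=2: c = 47+7 = 54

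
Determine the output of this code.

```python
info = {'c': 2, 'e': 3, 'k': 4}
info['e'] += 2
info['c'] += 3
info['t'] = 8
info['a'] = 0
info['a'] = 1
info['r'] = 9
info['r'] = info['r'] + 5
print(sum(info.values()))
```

37

info['e'] = 3+2 = 5 → {'c': 2, 'e': 5, 'k': 4}
info['c'] = 2+3 = 5 → {'c': 5, 'e': 5, 'k': 4}
info['t'] = 8 → {'c': 5, 'e': 5, 'k': 4, 't': 8}
info['a'] = 0 → {'c': 5, 'e': 5, 'k': 4, 't': 8, 'a': 0}
info['a'] = 1 → {'c': 5, 'e': 5, 'k': 4, 't': 8, 'a': 1}
info['r'] = 9 → {'c': 5, 'e': 5, 'k': 4, 't': 8, 'a': 1, 'r': 9}
info['r'] = info['r']+5 = 14 → {'c': 5, 'e': 5, 'k': 4, 't': 8, 'a': 1, 'r': 14}
sum of values = 37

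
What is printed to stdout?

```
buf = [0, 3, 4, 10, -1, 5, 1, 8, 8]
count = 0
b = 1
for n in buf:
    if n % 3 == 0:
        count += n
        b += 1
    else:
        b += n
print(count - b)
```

n=0: %3==0, count = 0+0 = 0; b=2
n=3: %3==0, count = 0+3 = 3; b=3
n=4: not %3==0; b=7
n=10: not %3==0; b=17
n=-1: not %3==0; b=16
n=5: not %3==0; b=21
n=1: not %3==0; b=22
n=8: not %3==0; b=30
n=8: not %3==0; b=38
count-b = 3-38 = -35

-35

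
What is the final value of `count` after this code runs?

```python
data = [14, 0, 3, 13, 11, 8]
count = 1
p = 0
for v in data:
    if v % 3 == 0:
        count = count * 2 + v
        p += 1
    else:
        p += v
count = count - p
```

-41

v=14: not %3==0; p=14
v=0: %3==0, count = 1*2+0 = 2; p=15
v=3: %3==0, count = 2*2+3 = 7; p=16
v=13: not %3==0; p=29
v=11: not %3==0; p=40
v=8: not %3==0; p=48
count-p = 7-48 = -41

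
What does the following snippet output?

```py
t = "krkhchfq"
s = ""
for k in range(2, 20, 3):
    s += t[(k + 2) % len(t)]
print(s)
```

cqkhkh

k=2: add t[4]='c' → 'c'
k=5: add t[7]='q' → 'cq'
k=8: add t[2]='k' → 'cqk'
k=11: add t[5]='h' → 'cqkh'
k=14: add t[0]='k' → 'cqkhk'
k=17: add t[3]='h' → 'cqkhkh'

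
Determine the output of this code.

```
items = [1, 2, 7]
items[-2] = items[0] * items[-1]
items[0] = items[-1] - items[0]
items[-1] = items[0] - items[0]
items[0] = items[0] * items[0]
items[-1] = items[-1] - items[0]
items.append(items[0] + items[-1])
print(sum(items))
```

7

items[-2] = items[0]*items[-1] = 1*7 = 7 → [1, 7, 7]
items[0] = items[-1]-items[0] = 7-1 = 6 → [6, 7, 7]
items[-1] = items[0]-items[0] = 6-6 = 0 → [6, 7, 0]
items[0] = items[0]*items[0] = 6*6 = 36 → [36, 7, 0]
items[-1] = items[-1]-items[0] = 0-36 = -36 → [36, 7, -36]
append items[0]+items[-1] = 36+(-36) = 0 → [36, 7, -36, 0]
sum = 7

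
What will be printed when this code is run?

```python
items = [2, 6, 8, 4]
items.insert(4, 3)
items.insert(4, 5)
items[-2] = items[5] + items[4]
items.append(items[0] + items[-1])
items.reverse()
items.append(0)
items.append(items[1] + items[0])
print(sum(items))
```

insert 3 at 4 → [2, 6, 8, 4, 3]
insert 5 at 4 → [2, 6, 8, 4, 5, 3]
items[-2] = items[5]+items[4] = 3+5 = 8 → [2, 6, 8, 4, 8, 3]
append items[0]+items[-1] = 2+3 = 5 → [2, 6, 8, 4, 8, 3, 5]
reverse → [5, 3, 8, 4, 8, 6, 2]
append 0 → [5, 3, 8, 4, 8, 6, 2, 0]
append items[1]+items[0] = 3+5 = 8 → [5, 3, 8, 4, 8, 6, 2, 0, 8]
sum = 44

44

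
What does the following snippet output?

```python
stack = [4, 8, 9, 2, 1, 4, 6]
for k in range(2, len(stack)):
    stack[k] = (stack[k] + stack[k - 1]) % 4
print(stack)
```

k=2: stack[2] = (9+8)%4 = 1 → [4, 8, 1, 2, 1, 4, 6]
k=3: stack[3] = (2+1)%4 = 3 → [4, 8, 1, 3, 1, 4, 6]
k=4: stack[4] = (1+3)%4 = 0 → [4, 8, 1, 3, 0, 4, 6]
k=5: stack[5] = (4+0)%4 = 0 → [4, 8, 1, 3, 0, 0, 6]
k=6: stack[6] = (6+0)%4 = 2 → [4, 8, 1, 3, 0, 0, 2]

[4, 8, 1, 3, 0, 0, 2]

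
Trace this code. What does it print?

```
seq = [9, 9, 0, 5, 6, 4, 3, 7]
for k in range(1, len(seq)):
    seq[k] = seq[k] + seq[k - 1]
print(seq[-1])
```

k=1: seq[1] = 9+9 = 18 → [9, 18, 0, 5, 6, 4, 3, 7]
k=2: seq[2] = 0+18 = 18 → [9, 18, 18, 5, 6, 4, 3, 7]
k=3: seq[3] = 5+18 = 23 → [9, 18, 18, 23, 6, 4, 3, 7]
k=4: seq[4] = 6+23 = 29 → [9, 18, 18, 23, 29, 4, 3, 7]
k=5: seq[5] = 4+29 = 33 → [9, 18, 18, 23, 29, 33, 3, 7]
k=6: seq[6] = 3+33 = 36 → [9, 18, 18, 23, 29, 33, 36, 7]
k=7: seq[7] = 7+36 = 43 → [9, 18, 18, 23, 29, 33, 36, 43]

43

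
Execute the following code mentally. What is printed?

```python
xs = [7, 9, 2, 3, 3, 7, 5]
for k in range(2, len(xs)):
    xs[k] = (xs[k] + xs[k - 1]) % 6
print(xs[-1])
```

k=2: xs[2] = (2+9)%6 = 5 → [7, 9, 5, 3, 3, 7, 5]
k=3: xs[3] = (3+5)%6 = 2 → [7, 9, 5, 2, 3, 7, 5]
k=4: xs[4] = (3+2)%6 = 5 → [7, 9, 5, 2, 5, 7, 5]
k=5: xs[5] = (7+5)%6 = 0 → [7, 9, 5, 2, 5, 0, 5]
k=6: xs[6] = (5+0)%6 = 5 → [7, 9, 5, 2, 5, 0, 5]

5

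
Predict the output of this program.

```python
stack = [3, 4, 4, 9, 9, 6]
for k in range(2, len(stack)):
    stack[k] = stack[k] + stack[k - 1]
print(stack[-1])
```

k=2: stack[2] = 4+4 = 8 → [3, 4, 8, 9, 9, 6]
k=3: stack[3] = 9+8 = 17 → [3, 4, 8, 17, 9, 6]
k=4: stack[4] = 9+17 = 26 → [3, 4, 8, 17, 26, 6]
k=5: stack[5] = 6+26 = 32 → [3, 4, 8, 17, 26, 32]

32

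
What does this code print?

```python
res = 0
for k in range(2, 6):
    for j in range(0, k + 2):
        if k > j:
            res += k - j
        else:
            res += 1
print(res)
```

42

k=2,j=0: 2>0, res = 0+2 = 2
k=2,j=1: 2>1, res = 2+1 = 3
k=2,j=2: not 2>2, res = 3+1 = 4
k=2,j=3: not 2>3, res = 4+1 = 5
k=3,j=0: 3>0, res = 5+3 = 8
k=3,j=1: 3>1, res = 8+2 = 10
k=3,j=2: 3>2, res = 10+1 = 11
k=3,j=3: not 3>3, res = 11+1 = 12
k=3,j=4: not 3>4, res = 12+1 = 13
k=4,j=0: 4>0, res = 13+4 = 17
k=4,j=1: 4>1, res = 17+3 = 20
k=4,j=2: 4>2, res = 20+2 = 22
k=4,j=3: 4>3, res = 22+1 = 23
k=4,j=4: not 4>4, res = 23+1 = 24
k=4,j=5: not 4>5, res = 24+1 = 25
k=5,j=0: 5>0, res = 25+5 = 30
k=5,j=1: 5>1, res = 30+4 = 34
k=5,j=2: 5>2, res = 34+3 = 37
k=5,j=3: 5>3, res = 37+2 = 39
k=5,j=4: 5>4, res = 39+1 = 40
k=5,j=5: not 5>5, res = 40+1 = 41
k=5,j=6: not 5>6, res = 41+1 = 42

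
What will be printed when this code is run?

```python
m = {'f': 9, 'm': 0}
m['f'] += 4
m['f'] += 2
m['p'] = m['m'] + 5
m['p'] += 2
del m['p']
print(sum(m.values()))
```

15

m['f'] = 9+4 = 13 → {'f': 13, 'm': 0}
m['f'] = 13+2 = 15 → {'f': 15, 'm': 0}
m['p'] = m['m']+5 = 5 → {'f': 15, 'm': 0, 'p': 5}
m['p'] = 5+2 = 7 → {'f': 15, 'm': 0, 'p': 7}
del 'p' → {'f': 15, 'm': 0}
sum of values = 15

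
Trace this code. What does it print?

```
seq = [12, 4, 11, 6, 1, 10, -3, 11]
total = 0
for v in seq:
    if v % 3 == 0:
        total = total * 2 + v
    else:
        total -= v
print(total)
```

-36

v=12: %3==0, total = 0*2+12 = 12
v=4: not %3==0, total = 12-4 = 8
v=11: not %3==0, total = 8-11 = -3
v=6: %3==0, total = (-3)*2+6 = 0
v=1: not %3==0, total = 0-1 = -1
v=10: not %3==0, total = (-1)-10 = -11
v=-3: %3==0, total = (-11)*2+(-3) = -25
v=11: not %3==0, total = (-25)-11 = -36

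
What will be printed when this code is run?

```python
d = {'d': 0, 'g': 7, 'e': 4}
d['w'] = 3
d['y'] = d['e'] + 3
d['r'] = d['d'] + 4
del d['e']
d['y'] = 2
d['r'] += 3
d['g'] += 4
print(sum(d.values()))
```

d['w'] = 3 → {'d': 0, 'g': 7, 'e': 4, 'w': 3}
d['y'] = d['e']+3 = 7 → {'d': 0, 'g': 7, 'e': 4, 'w': 3, 'y': 7}
d['r'] = d['d']+4 = 4 → {'d': 0, 'g': 7, 'e': 4, 'w': 3, 'y': 7, 'r': 4}
del 'e' → {'d': 0, 'g': 7, 'w': 3, 'y': 7, 'r': 4}
d['y'] = 2 → {'d': 0, 'g': 7, 'w': 3, 'y': 2, 'r': 4}
d['r'] = 4+3 = 7 → {'d': 0, 'g': 7, 'w': 3, 'y': 2, 'r': 7}
d['g'] = 7+4 = 11 → {'d': 0, 'g': 11, 'w': 3, 'y': 2, 'r': 7}
sum of values = 23

23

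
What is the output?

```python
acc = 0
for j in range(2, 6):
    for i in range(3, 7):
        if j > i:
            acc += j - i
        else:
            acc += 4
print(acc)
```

56

j=2,i=3: not 2>3, acc = 0+4 = 4
j=2,i=4: not 2>4, acc = 4+4 = 8
j=2,i=5: not 2>5, acc = 8+4 = 12
j=2,i=6: not 2>6, acc = 12+4 = 16
j=3,i=3: not 3>3, acc = 16+4 = 20
j=3,i=4: not 3>4, acc = 20+4 = 24
j=3,i=5: not 3>5, acc = 24+4 = 28
j=3,i=6: not 3>6, acc = 28+4 = 32
j=4,i=3: 4>3, acc = 32+1 = 33
j=4,i=4: not 4>4, acc = 33+4 = 37
j=4,i=5: not 4>5, acc = 37+4 = 41
j=4,i=6: not 4>6, acc = 41+4 = 45
j=5,i=3: 5>3, acc = 45+2 = 47
j=5,i=4: 5>4, acc = 47+1 = 48
j=5,i=5: not 5>5, acc = 48+4 = 52
j=5,i=6: not 5>6, acc = 52+4 = 56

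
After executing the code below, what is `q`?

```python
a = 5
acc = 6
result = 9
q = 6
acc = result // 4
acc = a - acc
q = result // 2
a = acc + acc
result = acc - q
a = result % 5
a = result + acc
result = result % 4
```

acc = 9//4 = 2
acc = 5-2 = 3
q = 9//2 = 4
a = 3+3 = 6
result = 3-4 = -1
a = (-1)%5 = 4
a = (-1)+3 = 2
result = (-1)%4 = 3

4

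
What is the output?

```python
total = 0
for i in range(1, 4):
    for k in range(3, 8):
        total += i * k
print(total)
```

i=1,k=3: total = 0+3 = 3
i=1,k=4: total = 3+4 = 7
i=1,k=5: total = 7+5 = 12
i=1,k=6: total = 12+6 = 18
i=1,k=7: total = 18+7 = 25
i=2,k=3: total = 25+6 = 31
i=2,k=4: total = 31+8 = 39
i=2,k=5: total = 39+10 = 49
i=2,k=6: total = 49+12 = 61
i=2,k=7: total = 61+14 = 75
i=3,k=3: total = 75+9 = 84
i=3,k=4: total = 84+12 = 96
i=3,k=5: total = 96+15 = 111
i=3,k=6: total = 111+18 = 129
i=3,k=7: total = 129+21 = 150

150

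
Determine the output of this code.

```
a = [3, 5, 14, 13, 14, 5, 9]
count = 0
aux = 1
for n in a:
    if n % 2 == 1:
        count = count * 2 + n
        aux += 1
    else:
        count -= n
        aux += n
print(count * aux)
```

n=3: odd, count = 0*2+3 = 3; aux=2
n=5: odd, count = 3*2+5 = 11; aux=3
n=14: not odd, count = 11-14 = -3; aux=17
n=13: odd, count = (-3)*2+13 = 7; aux=18
n=14: not odd, count = 7-14 = -7; aux=32
n=5: odd, count = (-7)*2+5 = -9; aux=33
n=9: odd, count = (-9)*2+9 = -9; aux=34
count*aux = (-9)*34 = -306

-306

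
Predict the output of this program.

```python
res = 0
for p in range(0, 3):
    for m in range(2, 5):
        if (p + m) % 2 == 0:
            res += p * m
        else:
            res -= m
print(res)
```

p=0,m=2: even sum, res = 0+0 = 0
p=0,m=3: odd sum, res = 0-3 = -3
p=0,m=4: even sum, res = (-3)+0 = -3
p=1,m=2: odd sum, res = (-3)-2 = -5
p=1,m=3: even sum, res = (-5)+3 = -2
p=1,m=4: odd sum, res = (-2)-4 = -6
p=2,m=2: even sum, res = (-6)+4 = -2
p=2,m=3: odd sum, res = (-2)-3 = -5
p=2,m=4: even sum, res = (-5)+8 = 3

3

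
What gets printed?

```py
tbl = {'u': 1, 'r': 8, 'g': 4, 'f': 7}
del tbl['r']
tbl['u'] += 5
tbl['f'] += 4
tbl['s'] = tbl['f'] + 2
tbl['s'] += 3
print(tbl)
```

{'u': 6, 'g': 4, 'f': 11, 's': 16}

del 'r' → {'u': 1, 'g': 4, 'f': 7}
tbl['u'] = 1+5 = 6 → {'u': 6, 'g': 4, 'f': 7}
tbl['f'] = 7+4 = 11 → {'u': 6, 'g': 4, 'f': 11}
tbl['s'] = tbl['f']+2 = 13 → {'u': 6, 'g': 4, 'f': 11, 's': 13}
tbl['s'] = 13+3 = 16 → {'u': 6, 'g': 4, 'f': 11, 's': 16}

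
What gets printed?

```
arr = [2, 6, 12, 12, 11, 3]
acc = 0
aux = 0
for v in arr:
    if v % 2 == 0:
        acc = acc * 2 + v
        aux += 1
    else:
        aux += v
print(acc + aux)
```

v=2: even, acc = 0*2+2 = 2; aux=1
v=6: even, acc = 2*2+6 = 10; aux=2
v=12: even, acc = 10*2+12 = 32; aux=3
v=12: even, acc = 32*2+12 = 76; aux=4
v=11: not even; aux=15
v=3: not even; aux=18
acc+aux = 76+18 = 94

94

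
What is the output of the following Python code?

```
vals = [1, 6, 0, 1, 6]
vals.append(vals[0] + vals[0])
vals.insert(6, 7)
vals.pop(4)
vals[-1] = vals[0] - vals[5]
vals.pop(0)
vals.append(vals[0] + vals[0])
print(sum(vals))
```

15

append vals[0]+vals[0] = 1+1 = 2 → [1, 6, 0, 1, 6, 2]
insert 7 at 6 → [1, 6, 0, 1, 6, 2, 7]
pop(4) removes 6 → [1, 6, 0, 1, 2, 7]
vals[-1] = vals[0]-vals[5] = 1-7 = -6 → [1, 6, 0, 1, 2, -6]
pop(0) removes 1 → [6, 0, 1, 2, -6]
append vals[0]+vals[0] = 6+6 = 12 → [6, 0, 1, 2, -6, 12]
sum = 15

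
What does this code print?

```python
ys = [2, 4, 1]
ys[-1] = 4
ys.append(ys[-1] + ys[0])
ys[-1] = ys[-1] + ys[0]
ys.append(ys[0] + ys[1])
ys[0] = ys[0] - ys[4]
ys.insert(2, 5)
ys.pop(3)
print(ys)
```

ys[-1] = 4 → [2, 4, 4]
append ys[-1]+ys[0] = 4+2 = 6 → [2, 4, 4, 6]
ys[-1] = ys[-1]+ys[0] = 6+2 = 8 → [2, 4, 4, 8]
append ys[0]+ys[1] = 2+4 = 6 → [2, 4, 4, 8, 6]
ys[0] = ys[0]-ys[4] = 2-6 = -4 → [-4, 4, 4, 8, 6]
insert 5 at 2 → [-4, 4, 5, 4, 8, 6]
pop(3) removes 4 → [-4, 4, 5, 8, 6]

[-4, 4, 5, 8, 6]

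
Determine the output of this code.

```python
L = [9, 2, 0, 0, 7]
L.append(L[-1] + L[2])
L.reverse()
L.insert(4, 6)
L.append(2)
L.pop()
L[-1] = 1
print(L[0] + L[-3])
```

append L[-1]+L[2] = 7+0 = 7 → [9, 2, 0, 0, 7, 7]
reverse → [7, 7, 0, 0, 2, 9]
insert 6 at 4 → [7, 7, 0, 0, 6, 2, 9]
append 2 → [7, 7, 0, 0, 6, 2, 9, 2]
pop() removes 2 → [7, 7, 0, 0, 6, 2, 9]
L[-1] = 1 → [7, 7, 0, 0, 6, 2, 1]
L[0]+L[-3] = 7+6 = 13

13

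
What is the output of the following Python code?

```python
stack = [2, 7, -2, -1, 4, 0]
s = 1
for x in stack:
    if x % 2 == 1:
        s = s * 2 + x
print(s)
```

17

x=2: not odd
x=7: odd, s = 1*2+7 = 9
x=-2: not odd
x=-1: odd, s = 9*2+(-1) = 17
x=4: not odd
x=0: not odd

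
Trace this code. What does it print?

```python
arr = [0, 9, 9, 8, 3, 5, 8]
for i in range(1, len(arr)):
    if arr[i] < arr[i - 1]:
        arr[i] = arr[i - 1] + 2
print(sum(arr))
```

74

i=1: 9>=0, unchanged → [0, 9, 9, 8, 3, 5, 8]
i=2: 9>=9, unchanged → [0, 9, 9, 8, 3, 5, 8]
i=3: 8<9, arr[3] = 9+2 = 11 → [0, 9, 9, 11, 3, 5, 8]
i=4: 3<11, arr[4] = 11+2 = 13 → [0, 9, 9, 11, 13, 5, 8]
i=5: 5<13, arr[5] = 13+2 = 15 → [0, 9, 9, 11, 13, 15, 8]
i=6: 8<15, arr[6] = 15+2 = 17 → [0, 9, 9, 11, 13, 15, 17]
sum = 74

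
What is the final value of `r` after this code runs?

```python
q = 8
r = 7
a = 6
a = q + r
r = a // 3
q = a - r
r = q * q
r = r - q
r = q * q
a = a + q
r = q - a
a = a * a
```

a = 8+7 = 15
r = 15//3 = 5
q = 15-5 = 10
r = 10*10 = 100
r = 100-10 = 90
r = 10*10 = 100
a = 15+10 = 25
r = 10-25 = -15
a = 25*25 = 625

-15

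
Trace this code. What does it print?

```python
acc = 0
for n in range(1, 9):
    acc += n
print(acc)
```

n=1: acc = 0+1 = 1
n=2: acc = 1+2 = 3
n=3: acc = 3+3 = 6
n=4: acc = 6+4 = 10
n=5: acc = 10+5 = 15
n=6: acc = 15+6 = 21
n=7: acc = 21+7 = 28
n=8: acc = 28+8 = 36

36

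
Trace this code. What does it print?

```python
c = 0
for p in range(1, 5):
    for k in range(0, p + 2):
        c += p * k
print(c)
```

105

p=1,k=0: c = 0+0 = 0
p=1,k=1: c = 0+1 = 1
p=1,k=2: c = 1+2 = 3
p=2,k=0: c = 3+0 = 3
p=2,k=1: c = 3+2 = 5
p=2,k=2: c = 5+4 = 9
p=2,k=3: c = 9+6 = 15
p=3,k=0: c = 15+0 = 15
p=3,k=1: c = 15+3 = 18
p=3,k=2: c = 18+6 = 24
p=3,k=3: c = 24+9 = 33
p=3,k=4: c = 33+12 = 45
p=4,k=0: c = 45+0 = 45
p=4,k=1: c = 45+4 = 49
p=4,k=2: c = 49+8 = 57
p=4,k=3: c = 57+12 = 69
p=4,k=4: c = 69+16 = 85
p=4,k=5: c = 85+20 = 105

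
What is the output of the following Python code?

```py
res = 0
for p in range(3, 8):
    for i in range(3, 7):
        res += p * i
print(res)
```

450

p=3,i=3: res = 0+9 = 9
p=3,i=4: res = 9+12 = 21
p=3,i=5: res = 21+15 = 36
p=3,i=6: res = 36+18 = 54
p=4,i=3: res = 54+12 = 66
p=4,i=4: res = 66+16 = 82
p=4,i=5: res = 82+20 = 102
p=4,i=6: res = 102+24 = 126
p=5,i=3: res = 126+15 = 141
p=5,i=4: res = 141+20 = 161
p=5,i=5: res = 161+25 = 186
p=5,i=6: res = 186+30 = 216
p=6,i=3: res = 216+18 = 234
p=6,i=4: res = 234+24 = 258
p=6,i=5: res = 258+30 = 288
p=6,i=6: res = 288+36 = 324
p=7,i=3: res = 324+21 = 345
p=7,i=4: res = 345+28 = 373
p=7,i=5: res = 373+35 = 408
p=7,i=6: res = 408+42 = 450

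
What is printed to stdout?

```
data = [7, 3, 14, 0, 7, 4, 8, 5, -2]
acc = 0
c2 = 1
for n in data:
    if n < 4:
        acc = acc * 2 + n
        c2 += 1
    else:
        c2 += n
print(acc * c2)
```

490

n=7: not <4; c2=8
n=3: <4, acc = 0*2+3 = 3; c2=9
n=14: not <4; c2=23
n=0: <4, acc = 3*2+0 = 6; c2=24
n=7: not <4; c2=31
n=4: not <4; c2=35
n=8: not <4; c2=43
n=5: not <4; c2=48
n=-2: <4, acc = 6*2+(-2) = 10; c2=49
acc*c2 = 10*49 = 490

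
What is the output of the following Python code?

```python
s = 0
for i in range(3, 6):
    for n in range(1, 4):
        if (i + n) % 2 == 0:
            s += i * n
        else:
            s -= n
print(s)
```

i=3,n=1: even sum, s = 0+3 = 3
i=3,n=2: odd sum, s = 3-2 = 1
i=3,n=3: even sum, s = 1+9 = 10
i=4,n=1: odd sum, s = 10-1 = 9
i=4,n=2: even sum, s = 9+8 = 17
i=4,n=3: odd sum, s = 17-3 = 14
i=5,n=1: even sum, s = 14+5 = 19
i=5,n=2: odd sum, s = 19-2 = 17
i=5,n=3: even sum, s = 17+15 = 32

32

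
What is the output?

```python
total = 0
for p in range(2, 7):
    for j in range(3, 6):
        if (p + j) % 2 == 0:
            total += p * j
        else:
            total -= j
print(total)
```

80

p=2,j=3: odd sum, total = 0-3 = -3
p=2,j=4: even sum, total = (-3)+8 = 5
p=2,j=5: odd sum, total = 5-5 = 0
p=3,j=3: even sum, total = 0+9 = 9
p=3,j=4: odd sum, total = 9-4 = 5
p=3,j=5: even sum, total = 5+15 = 20
p=4,j=3: odd sum, total = 20-3 = 17
p=4,j=4: even sum, total = 17+16 = 33
p=4,j=5: odd sum, total = 33-5 = 28
p=5,j=3: even sum, total = 28+15 = 43
p=5,j=4: odd sum, total = 43-4 = 39
p=5,j=5: even sum, total = 39+25 = 64
p=6,j=3: odd sum, total = 64-3 = 61
p=6,j=4: even sum, total = 61+24 = 85
p=6,j=5: odd sum, total = 85-5 = 80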